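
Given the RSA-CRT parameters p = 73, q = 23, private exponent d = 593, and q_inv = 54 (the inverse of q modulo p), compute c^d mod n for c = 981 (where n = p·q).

d_p = d mod (p−1) = 593 mod 72 = 17; d_q = d mod (q−1) = 21.
m₁ = c^(d_p) mod p: c ≡ 32 (mod 73), and 32^17 mod 73 = 16.
m₂ = c^(d_q) mod q: c ≡ 15 (mod 23), and 15^21 mod 23 = 20.
h = q_inv·(m₁ − m₂) mod p = 54·(16 − 20) mod 73 = 3.
m = m₂ + h·q = 20 + 3·23 = 89.

89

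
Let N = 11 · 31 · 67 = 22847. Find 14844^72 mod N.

Mod 11: 14844 ≡ 5; by Fermat, exponent reduces to 72 mod 10 = 2; 5^2 ≡ 3 (mod 11).
Mod 31: 14844 ≡ 26; by Fermat, exponent reduces to 72 mod 30 = 12; 26^12 ≡ 1 (mod 31).
Mod 67: 14844 ≡ 37; by Fermat, exponent reduces to 72 mod 66 = 6; 37^6 ≡ 1 (mod 67).
Combine by CRT: x ≡ 3 (mod 11), x ≡ 1 (mod 31), x ≡ 1 (mod 67) ⇒ x ≡ 20771 (mod 22847).

20771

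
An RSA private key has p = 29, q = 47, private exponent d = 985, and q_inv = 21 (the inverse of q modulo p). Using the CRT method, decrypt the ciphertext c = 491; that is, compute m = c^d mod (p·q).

780

d_p = d mod (p−1) = 985 mod 28 = 5; d_q = d mod (q−1) = 19.
m₁ = c^(d_p) mod p: c ≡ 27 (mod 29), and 27^5 mod 29 = 26.
m₂ = c^(d_q) mod q: c ≡ 21 (mod 47), and 21^19 mod 47 = 28.
h = q_inv·(m₁ − m₂) mod p = 21·(26 − 28) mod 29 = 16.
m = m₂ + h·q = 28 + 16·47 = 780.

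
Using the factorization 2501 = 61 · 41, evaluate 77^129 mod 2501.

Mod 61: 77 ≡ 16; by Fermat, exponent reduces to 129 mod 60 = 9; 16^9 ≡ 58 (mod 61).
Mod 41: 77 ≡ 36; by Fermat, exponent reduces to 129 mod 40 = 9; 36^9 ≡ 33 (mod 41).
Combine by CRT: x ≡ 58 (mod 61), x ≡ 33 (mod 41) ⇒ x ≡ 607 (mod 2501).

607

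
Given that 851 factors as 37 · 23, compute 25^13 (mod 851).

Mod 37: 25 ≡ 25; 25^13 ≡ 21 (mod 37).
Mod 23: 25 ≡ 2; 2^13 ≡ 4 (mod 23).
Combine by CRT: x ≡ 21 (mod 37), x ≡ 4 (mod 23) ⇒ x ≡ 280 (mod 851).

280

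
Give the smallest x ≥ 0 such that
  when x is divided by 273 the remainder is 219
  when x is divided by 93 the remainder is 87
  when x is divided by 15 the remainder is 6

23151

Combine the congruences pairwise.
gcd(273, 93) = 3 and 3 | (87 − 219), so the pair is consistent; merging gives x ≡ 6225 (mod 8463), where 8463 = lcm(273, 93).
gcd(8463, 15) = 3 and 3 | (6 − 6225), so the pair is consistent; merging gives x ≡ 23151 (mod 42315), where 42315 = lcm(8463, 15).
The solution is unique modulo lcm(273, 93, 15) = 42315.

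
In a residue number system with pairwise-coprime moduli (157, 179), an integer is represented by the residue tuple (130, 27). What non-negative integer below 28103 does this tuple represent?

From x ≡ 130 (mod 157) write x = 130 + 157t. Substituting into x ≡ 27 (mod 179) gives 157t ≡ 76 (mod 179), and since 157⁻¹ ≡ 122 (mod 179), t ≡ 143. Hence x ≡ 130 + 157·143 = 22581 (mod 28103).

22581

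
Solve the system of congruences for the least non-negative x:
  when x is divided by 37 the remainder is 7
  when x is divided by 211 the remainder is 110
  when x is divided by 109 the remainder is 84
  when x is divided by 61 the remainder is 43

15170377

The moduli are pairwise coprime; N = 37·211·109·61 = 51908743.
N/37 = 1402939; 1402939 ≡ 10 (mod 37); 10·26 ≡ 1, so inverse 26.
N/211 = 246013; 246013 ≡ 198 (mod 211); 198·146 ≡ 1, so inverse 146.
N/109 = 476227; 476227 ≡ 6 (mod 109); 6·91 ≡ 1, so inverse 91.
N/61 = 850963; 850963 ≡ 13 (mod 61); 13·47 ≡ 1, so inverse 47.
x ≡ 7·1402939·26 + 110·246013·146 + 84·476227·91 + 43·850963·47 = 9566379089.
9566379089 mod 51908743 = 15170377.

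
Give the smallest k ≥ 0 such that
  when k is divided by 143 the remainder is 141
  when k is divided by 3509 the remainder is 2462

27025

Combine the congruences pairwise.
gcd(143, 3509) = 11 and 11 | (2462 − 141), so the pair is consistent; merging gives k ≡ 27025 (mod 45617), where 45617 = lcm(143, 3509).
The solution is unique modulo lcm(143, 3509) = 45617.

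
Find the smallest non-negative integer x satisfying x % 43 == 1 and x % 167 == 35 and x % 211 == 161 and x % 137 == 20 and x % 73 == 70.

74162230

From x ≡ 1 (mod 43) write x = 1 + 43t. Substituting into x ≡ 35 (mod 167) gives 43t ≡ 34 (mod 167), and since 43⁻¹ ≡ 101 (mod 167), t ≡ 94. Hence x ≡ 1 + 43·94 = 4043 (mod 7181).
From x ≡ 4043 (mod 7181) write x = 4043 + 7181t. Substituting into x ≡ 161 (mod 211) gives 7181t ≡ 127 (mod 211), and since 7⁻¹ ≡ 181 (mod 211), t ≡ 199. Hence x ≡ 4043 + 7181·199 = 1433062 (mod 1515191).
From x ≡ 1433062 (mod 1515191) write x = 1433062 + 1515191t. Substituting into x ≡ 20 (mod 137) gives 1515191t ≡ 115 (mod 137), and since 108⁻¹ ≡ 85 (mod 137), t ≡ 48. Hence x ≡ 1433062 + 1515191·48 = 74162230 (mod 207581167).
From x ≡ 74162230 (mod 207581167) write x = 74162230 + 207581167t. Substituting into x ≡ 70 (mod 73) gives 207581167t ≡ 0 (mod 73), and since 46⁻¹ ≡ 27 (mod 73), t ≡ 0. Hence x ≡ 74162230 + 207581167·0 = 74162230 (mod 15153425191).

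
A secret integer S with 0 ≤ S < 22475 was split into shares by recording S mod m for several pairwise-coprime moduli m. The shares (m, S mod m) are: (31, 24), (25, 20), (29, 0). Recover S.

5945

Combine the congruences pairwise.
From S ≡ 24 (mod 31) write S = 24 + 31t. Substituting into S ≡ 20 (mod 25) gives 31t ≡ 21 (mod 25), and since 6⁻¹ ≡ 21 (mod 25), t ≡ 16. Hence S ≡ 24 + 31·16 = 520 (mod 775).
From S ≡ 520 (mod 775) write S = 520 + 775t. Substituting into S ≡ 0 (mod 29) gives 775t ≡ 2 (mod 29), and since 21⁻¹ ≡ 18 (mod 29), t ≡ 7. Hence S ≡ 520 + 775·7 = 5945 (mod 22475).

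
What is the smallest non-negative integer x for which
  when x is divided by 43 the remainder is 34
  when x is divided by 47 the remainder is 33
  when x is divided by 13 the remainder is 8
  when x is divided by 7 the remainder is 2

From x ≡ 34 (mod 43) write x = 34 + 43t. Substituting into x ≡ 33 (mod 47) gives 43t ≡ 46 (mod 47), and since 43⁻¹ ≡ 35 (mod 47), t ≡ 12. Hence x ≡ 34 + 43·12 = 550 (mod 2021).
From x ≡ 550 (mod 2021) write x = 550 + 2021t. Substituting into x ≡ 8 (mod 13) gives 2021t ≡ 4 (mod 13), and since 6⁻¹ ≡ 11 (mod 13), t ≡ 5. Hence x ≡ 550 + 2021·5 = 10655 (mod 26273).
From x ≡ 10655 (mod 26273) write x = 10655 + 26273t. Substituting into x ≡ 2 (mod 7) gives 26273t ≡ 1 (mod 7), and since 2⁻¹ ≡ 4 (mod 7), t ≡ 4. Hence x ≡ 10655 + 26273·4 = 115747 (mod 183911).

115747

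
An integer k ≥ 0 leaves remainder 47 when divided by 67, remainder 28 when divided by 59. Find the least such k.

From k ≡ 47 (mod 67) write k = 47 + 67t. Substituting into k ≡ 28 (mod 59) gives 67t ≡ 40 (mod 59), and since 8⁻¹ ≡ 37 (mod 59), t ≡ 5. Hence k ≡ 47 + 67·5 = 382 (mod 3953).

382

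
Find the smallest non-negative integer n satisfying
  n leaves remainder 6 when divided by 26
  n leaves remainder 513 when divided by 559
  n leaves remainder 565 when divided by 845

30140

gcd(26, 559) = 13 and 13 | (513 − 6), so the pair is consistent; merging gives n ≡ 1072 (mod 1118), where 1118 = lcm(26, 559).
gcd(1118, 845) = 13 and 13 | (565 − 1072), so the pair is consistent; merging gives n ≡ 30140 (mod 72670), where 72670 = lcm(1118, 845).
The solution is unique modulo lcm(26, 559, 845) = 72670.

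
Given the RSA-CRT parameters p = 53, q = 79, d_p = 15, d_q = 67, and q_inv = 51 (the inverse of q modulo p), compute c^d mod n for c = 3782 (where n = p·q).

2191

m₁ = c^(d_p) mod p: c ≡ 19 (mod 53), and 19^15 mod 53 = 18.
m₂ = c^(d_q) mod q: c ≡ 69 (mod 79), and 69^67 mod 79 = 58.
h = q_inv·(m₁ − m₂) mod p = 51·(18 − 58) mod 53 = 27.
m = m₂ + h·q = 58 + 27·79 = 2191.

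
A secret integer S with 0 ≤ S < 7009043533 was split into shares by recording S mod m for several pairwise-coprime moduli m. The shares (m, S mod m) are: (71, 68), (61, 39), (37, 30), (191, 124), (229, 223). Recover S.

From S ≡ 68 (mod 71) write S = 68 + 71t. Substituting into S ≡ 39 (mod 61) gives 71t ≡ 32 (mod 61), and since 10⁻¹ ≡ 55 (mod 61), t ≡ 52. Hence S ≡ 68 + 71·52 = 3760 (mod 4331).
From S ≡ 3760 (mod 4331) write S = 3760 + 4331t. Substituting into S ≡ 30 (mod 37) gives 4331t ≡ 7 (mod 37), and since 2⁻¹ ≡ 19 (mod 37), t ≡ 22. Hence S ≡ 3760 + 4331·22 = 99042 (mod 160247).
From S ≡ 99042 (mod 160247) write S = 99042 + 160247t. Substituting into S ≡ 124 (mod 191) gives 160247t ≡ 20 (mod 191), and since 189⁻¹ ≡ 95 (mod 191), t ≡ 181. Hence S ≡ 99042 + 160247·181 = 29103749 (mod 30607177).
From S ≡ 29103749 (mod 30607177) write S = 29103749 + 30607177t. Substituting into S ≡ 223 (mod 229) gives 30607177t ≡ 84 (mod 229), and since 182⁻¹ ≡ 190 (mod 229), t ≡ 159. Hence S ≡ 29103749 + 30607177·159 = 4895644892 (mod 7009043533).

4895644892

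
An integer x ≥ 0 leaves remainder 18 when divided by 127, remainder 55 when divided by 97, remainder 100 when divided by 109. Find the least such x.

726585

From x ≡ 18 (mod 127) write x = 18 + 127t. Substituting into x ≡ 55 (mod 97) gives 127t ≡ 37 (mod 97), and since 30⁻¹ ≡ 55 (mod 97), t ≡ 95. Hence x ≡ 18 + 127·95 = 12083 (mod 12319).
From x ≡ 12083 (mod 12319) write x = 12083 + 12319t. Substituting into x ≡ 100 (mod 109) gives 12319t ≡ 7 (mod 109), and since 2⁻¹ ≡ 55 (mod 109), t ≡ 58. Hence x ≡ 12083 + 12319·58 = 726585 (mod 1342771).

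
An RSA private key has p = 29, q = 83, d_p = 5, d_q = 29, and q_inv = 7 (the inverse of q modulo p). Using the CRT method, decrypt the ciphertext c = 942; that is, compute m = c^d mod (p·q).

m₁ = c^(d_p) mod p: c ≡ 14 (mod 29), and 14^5 mod 29 = 19.
m₂ = c^(d_q) mod q: c ≡ 29 (mod 83), and 29^29 mod 83 = 37.
h = q_inv·(m₁ − m₂) mod p = 7·(19 − 37) mod 29 = 19.
m = m₂ + h·q = 37 + 19·83 = 1614.

1614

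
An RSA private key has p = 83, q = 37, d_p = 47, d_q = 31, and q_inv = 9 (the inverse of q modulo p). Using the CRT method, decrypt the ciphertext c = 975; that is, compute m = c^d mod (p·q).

684

m₁ = c^(d_p) mod p: c ≡ 62 (mod 83), and 62^47 mod 83 = 20.
m₂ = c^(d_q) mod q: c ≡ 13 (mod 37), and 13^31 mod 37 = 18.
h = q_inv·(m₁ − m₂) mod p = 9·(20 − 18) mod 83 = 18.
m = m₂ + h·q = 18 + 18·37 = 684.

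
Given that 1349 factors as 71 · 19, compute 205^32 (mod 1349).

Mod 71: 205 ≡ 63; 63^32 ≡ 19 (mod 71).
Mod 19: 205 ≡ 15; by Fermat, exponent reduces to 32 mod 18 = 14; 15^14 ≡ 17 (mod 19).
Combine by CRT: x ≡ 19 (mod 71), x ≡ 17 (mod 19) ⇒ x ≡ 587 (mod 1349).

587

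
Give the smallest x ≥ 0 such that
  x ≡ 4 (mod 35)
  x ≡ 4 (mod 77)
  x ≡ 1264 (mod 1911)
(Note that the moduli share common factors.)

Combine the congruences pairwise.
gcd(35, 77) = 7 and 7 | (4 − 4), so the pair is consistent; merging gives x ≡ 4 (mod 385), where 385 = lcm(35, 77).
gcd(385, 1911) = 7 and 7 | (1264 − 4), so the pair is consistent; merging gives x ≡ 68149 (mod 105105), where 105105 = lcm(385, 1911).
The solution is unique modulo lcm(35, 77, 1911) = 105105.

68149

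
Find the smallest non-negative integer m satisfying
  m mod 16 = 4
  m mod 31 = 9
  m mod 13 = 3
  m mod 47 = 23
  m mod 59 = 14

1072516

The moduli are pairwise coprime; N = 16·31·13·47·59 = 17880304.
N/16 = 1117519; 1117519 ≡ 15 (mod 16); 15·15 ≡ 1, so inverse 15.
N/31 = 576784; 576784 ≡ 29 (mod 31); 29·15 ≡ 1, so inverse 15.
N/13 = 1375408; 1375408 ≡ 8 (mod 13); 8·5 ≡ 1, so inverse 5.
N/47 = 380432; 380432 ≡ 14 (mod 47); 14·37 ≡ 1, so inverse 37.
N/59 = 303056; 303056 ≡ 32 (mod 59); 32·24 ≡ 1, so inverse 24.
m ≡ 4·1117519·15 + 9·576784·15 + 3·1375408·5 + 23·380432·37 + 14·303056·24 = 591122548.
591122548 mod 17880304 = 1072516.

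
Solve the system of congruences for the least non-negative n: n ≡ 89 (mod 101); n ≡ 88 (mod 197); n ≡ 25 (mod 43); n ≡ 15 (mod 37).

The moduli are pairwise coprime; M = 101·197·43·37 = 31656127.
M/101 = 313427; 313427 ≡ 24 (mod 101); 24·80 ≡ 1, so inverse 80.
M/197 = 160691; 160691 ≡ 136 (mod 197); 136·155 ≡ 1, so inverse 155.
M/43 = 736189; 736189 ≡ 29 (mod 43); 29·3 ≡ 1, so inverse 3.
M/37 = 855571; 855571 ≡ 20 (mod 37); 20·13 ≡ 1, so inverse 13.
n ≡ 89·313427·80 + 88·160691·155 + 25·736189·3 + 15·855571·13 = 4645476000.
4645476000 mod 31656127 = 23681458.

23681458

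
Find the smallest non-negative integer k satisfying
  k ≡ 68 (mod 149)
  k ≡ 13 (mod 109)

From k ≡ 68 (mod 149) write k = 68 + 149t. Substituting into k ≡ 13 (mod 109) gives 149t ≡ 54 (mod 109), and since 40⁻¹ ≡ 30 (mod 109), t ≡ 94. Hence k ≡ 68 + 149·94 = 14074 (mod 16241).

14074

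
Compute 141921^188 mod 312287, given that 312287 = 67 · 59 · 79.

149157

Mod 67: 141921 ≡ 15; by Fermat, exponent reduces to 188 mod 66 = 56; 15^56 ≡ 15 (mod 67).
Mod 59: 141921 ≡ 26; by Fermat, exponent reduces to 188 mod 58 = 14; 26^14 ≡ 5 (mod 59).
Mod 79: 141921 ≡ 37; by Fermat, exponent reduces to 188 mod 78 = 32; 37^32 ≡ 5 (mod 79).
Combine by CRT: x ≡ 15 (mod 67), x ≡ 5 (mod 59), x ≡ 5 (mod 79) ⇒ x ≡ 149157 (mod 312287).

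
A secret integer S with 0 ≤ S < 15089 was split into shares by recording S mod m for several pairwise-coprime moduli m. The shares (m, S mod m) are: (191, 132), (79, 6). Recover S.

13120

From S ≡ 132 (mod 191) write S = 132 + 191t. Substituting into S ≡ 6 (mod 79) gives 191t ≡ 32 (mod 79), and since 33⁻¹ ≡ 12 (mod 79), t ≡ 68. Hence S ≡ 132 + 191·68 = 13120 (mod 15089).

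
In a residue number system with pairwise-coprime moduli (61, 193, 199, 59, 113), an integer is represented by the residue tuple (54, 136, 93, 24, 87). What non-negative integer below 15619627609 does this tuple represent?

6411506070

The moduli are pairwise coprime; N = 61·193·199·59·113 = 15619627609.
N/61 = 256059469; 256059469 ≡ 13 (mod 61); 13·47 ≡ 1, so inverse 47.
N/193 = 80930713; 80930713 ≡ 23 (mod 193); 23·42 ≡ 1, so inverse 42.
N/199 = 78490591; 78490591 ≡ 16 (mod 199); 16·112 ≡ 1, so inverse 112.
N/59 = 264739451; 264739451 ≡ 20 (mod 59); 20·3 ≡ 1, so inverse 3.
N/113 = 138226793; 138226793 ≡ 108 (mod 113); 108·45 ≡ 1, so inverse 45.
x ≡ 54·256059469·47 + 136·80930713·42 + 93·78490591·112 + 24·264739451·3 + 87·138226793·45 = 2489932295901.
2489932295901 mod 15619627609 = 6411506070.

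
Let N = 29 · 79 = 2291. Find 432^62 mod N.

Mod 29: 432 ≡ 26; by Fermat, exponent reduces to 62 mod 28 = 6; 26^6 ≡ 4 (mod 29).
Mod 79: 432 ≡ 37; 37^62 ≡ 4 (mod 79).
Combine by CRT: x ≡ 4 (mod 29), x ≡ 4 (mod 79) ⇒ x ≡ 4 (mod 2291).

4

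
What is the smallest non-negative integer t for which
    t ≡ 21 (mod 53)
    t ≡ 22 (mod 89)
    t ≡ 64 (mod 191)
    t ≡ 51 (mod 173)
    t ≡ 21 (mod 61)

8184242531

The moduli are pairwise coprime; N = 53·89·191·173·61 = 9507693691.
N/53 = 179390447; 179390447 ≡ 22 (mod 53); 22·41 ≡ 1, so inverse 41.
N/89 = 106828019; 106828019 ≡ 73 (mod 89); 73·50 ≡ 1, so inverse 50.
N/191 = 49778501; 49778501 ≡ 81 (mod 191); 81·158 ≡ 1, so inverse 158.
N/173 = 54957767; 54957767 ≡ 165 (mod 173); 165·108 ≡ 1, so inverse 108.
N/61 = 155863831; 155863831 ≡ 47 (mod 61); 47·13 ≡ 1, so inverse 13.
t ≡ 21·179390447·41 + 22·106828019·50 + 64·49778501·158 + 51·54957767·108 + 21·155863831·13 = 1120584404378.
1120584404378 mod 9507693691 = 8184242531.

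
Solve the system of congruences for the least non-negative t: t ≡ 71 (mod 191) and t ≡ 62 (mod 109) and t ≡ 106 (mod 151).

2678846

From t ≡ 71 (mod 191) write t = 71 + 191s. Substituting into t ≡ 62 (mod 109) gives 191s ≡ 100 (mod 109), and since 82⁻¹ ≡ 4 (mod 109), s ≡ 73. Hence t ≡ 71 + 191·73 = 14014 (mod 20819).
From t ≡ 14014 (mod 20819) write t = 14014 + 20819s. Substituting into t ≡ 106 (mod 151) gives 20819s ≡ 135 (mod 151), and since 132⁻¹ ≡ 143 (mod 151), s ≡ 128. Hence t ≡ 14014 + 20819·128 = 2678846 (mod 3143669).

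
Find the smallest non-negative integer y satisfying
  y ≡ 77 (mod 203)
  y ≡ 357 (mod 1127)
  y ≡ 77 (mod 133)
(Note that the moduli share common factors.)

111930

gcd(203, 1127) = 7 and 7 | (357 − 77), so the pair is consistent; merging gives y ≡ 13881 (mod 32683), where 32683 = lcm(203, 1127).
gcd(32683, 133) = 7 and 7 | (77 − 13881), so the pair is consistent; merging gives y ≡ 111930 (mod 620977), where 620977 = lcm(32683, 133).
The solution is unique modulo lcm(203, 1127, 133) = 620977.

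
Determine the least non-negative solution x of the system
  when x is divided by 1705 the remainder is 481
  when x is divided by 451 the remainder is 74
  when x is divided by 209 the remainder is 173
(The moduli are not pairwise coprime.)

481291

Combine the congruences pairwise.
gcd(1705, 451) = 11 and 11 | (74 − 481), so the pair is consistent; merging gives x ≡ 61861 (mod 69905), where 69905 = lcm(1705, 451).
gcd(69905, 209) = 11 and 11 | (173 − 61861), so the pair is consistent; merging gives x ≡ 481291 (mod 1328195), where 1328195 = lcm(69905, 209).
The solution is unique modulo lcm(1705, 451, 209) = 1328195.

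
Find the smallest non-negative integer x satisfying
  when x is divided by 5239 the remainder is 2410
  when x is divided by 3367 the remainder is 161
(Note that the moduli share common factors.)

1343594

Combine the congruences pairwise.
gcd(5239, 3367) = 13 and 13 | (161 − 2410), so the pair is consistent; merging gives x ≡ 1343594 (mod 1356901), where 1356901 = lcm(5239, 3367).
The solution is unique modulo lcm(5239, 3367) = 1356901.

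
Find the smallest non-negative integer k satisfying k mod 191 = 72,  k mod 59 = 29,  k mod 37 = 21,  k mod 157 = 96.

The moduli are pairwise coprime; N = 191·59·37·157 = 65461621.
N/191 = 342731; 342731 ≡ 77 (mod 191); 77·129 ≡ 1, so inverse 129.
N/59 = 1109519; 1109519 ≡ 24 (mod 59); 24·32 ≡ 1, so inverse 32.
N/37 = 1769233; 1769233 ≡ 4 (mod 37); 4·28 ≡ 1, so inverse 28.
N/157 = 416953; 416953 ≡ 118 (mod 157); 118·4 ≡ 1, so inverse 4.
k ≡ 72·342731·129 + 29·1109519·32 + 21·1769233·28 + 96·416953·4 = 5413338116.
5413338116 mod 65461621 = 45485194.

45485194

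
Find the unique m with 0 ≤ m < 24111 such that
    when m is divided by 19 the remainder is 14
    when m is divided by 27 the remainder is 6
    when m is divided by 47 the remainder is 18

20040

From m ≡ 14 (mod 19) write m = 14 + 19t. Substituting into m ≡ 6 (mod 27) gives 19t ≡ 19 (mod 27), and since 19⁻¹ ≡ 10 (mod 27), t ≡ 1. Hence m ≡ 14 + 19·1 = 33 (mod 513).
From m ≡ 33 (mod 513) write m = 33 + 513t. Substituting into m ≡ 18 (mod 47) gives 513t ≡ 32 (mod 47), and since 43⁻¹ ≡ 35 (mod 47), t ≡ 39. Hence m ≡ 33 + 513·39 = 20040 (mod 24111).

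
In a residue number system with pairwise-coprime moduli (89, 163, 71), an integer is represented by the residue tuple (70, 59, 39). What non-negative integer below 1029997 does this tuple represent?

From x ≡ 70 (mod 89) write x = 70 + 89t. Substituting into x ≡ 59 (mod 163) gives 89t ≡ 152 (mod 163), and since 89⁻¹ ≡ 11 (mod 163), t ≡ 42. Hence x ≡ 70 + 89·42 = 3808 (mod 14507).
From x ≡ 3808 (mod 14507) write x = 3808 + 14507t. Substituting into x ≡ 39 (mod 71) gives 14507t ≡ 65 (mod 71), and since 23⁻¹ ≡ 34 (mod 71), t ≡ 9. Hence x ≡ 3808 + 14507·9 = 134371 (mod 1029997).

134371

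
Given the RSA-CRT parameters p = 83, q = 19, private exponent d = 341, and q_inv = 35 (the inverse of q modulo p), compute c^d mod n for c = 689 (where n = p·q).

1296

d_p = d mod (p−1) = 341 mod 82 = 13; d_q = d mod (q−1) = 17.
m₁ = c^(d_p) mod p: c ≡ 25 (mod 83), and 25^13 mod 83 = 51.
m₂ = c^(d_q) mod q: c ≡ 5 (mod 19), and 5^17 mod 19 = 4.
h = q_inv·(m₁ − m₂) mod p = 35·(51 − 4) mod 83 = 68.
m = m₂ + h·q = 4 + 68·19 = 1296.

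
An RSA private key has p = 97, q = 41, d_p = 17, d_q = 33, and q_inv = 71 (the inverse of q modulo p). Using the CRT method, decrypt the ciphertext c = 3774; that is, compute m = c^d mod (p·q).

m₁ = c^(d_p) mod p: c ≡ 88 (mod 97), and 88^17 mod 97 = 73.
m₂ = c^(d_q) mod q: c ≡ 2 (mod 41), and 2^33 mod 41 = 33.
h = q_inv·(m₁ − m₂) mod p = 71·(73 − 33) mod 97 = 27.
m = m₂ + h·q = 33 + 27·41 = 1140.

1140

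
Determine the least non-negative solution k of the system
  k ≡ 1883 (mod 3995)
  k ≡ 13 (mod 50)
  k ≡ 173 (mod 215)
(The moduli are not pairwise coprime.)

936713

gcd(3995, 50) = 5 and 5 | (13 − 1883), so the pair is consistent; merging gives k ≡ 17863 (mod 39950), where 39950 = lcm(3995, 50).
gcd(39950, 215) = 5 and 5 | (173 − 17863), so the pair is consistent; merging gives k ≡ 936713 (mod 1717850), where 1717850 = lcm(39950, 215).
The solution is unique modulo lcm(3995, 50, 215) = 1717850.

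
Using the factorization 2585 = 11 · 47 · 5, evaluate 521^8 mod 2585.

Mod 11: 521 ≡ 4; 4^8 ≡ 9 (mod 11).
Mod 47: 521 ≡ 4; 4^8 ≡ 18 (mod 47).
Mod 5: 521 ≡ 1; since 4 | 8, by Fermat 1^8 ≡ 1 (mod 5).
Combine by CRT: x ≡ 9 (mod 11), x ≡ 18 (mod 47), x ≡ 1 (mod 5) ⇒ x ≡ 911 (mod 2585).

911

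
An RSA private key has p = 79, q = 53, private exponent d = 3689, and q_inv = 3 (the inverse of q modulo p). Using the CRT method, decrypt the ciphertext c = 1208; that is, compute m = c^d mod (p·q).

1793

d_p = d mod (p−1) = 3689 mod 78 = 23; d_q = d mod (q−1) = 49.
m₁ = c^(d_p) mod p: c ≡ 23 (mod 79), and 23^23 mod 79 = 55.
m₂ = c^(d_q) mod q: c ≡ 42 (mod 53), and 42^49 mod 53 = 44.
h = q_inv·(m₁ − m₂) mod p = 3·(55 − 44) mod 79 = 33.
m = m₂ + h·q = 44 + 33·53 = 1793.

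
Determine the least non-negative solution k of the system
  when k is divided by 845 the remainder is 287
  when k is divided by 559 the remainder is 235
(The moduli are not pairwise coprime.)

29862

Combine the congruences pairwise.
gcd(845, 559) = 13 and 13 | (235 − 287), so the pair is consistent; merging gives k ≡ 29862 (mod 36335), where 36335 = lcm(845, 559).
The solution is unique modulo lcm(845, 559) = 36335.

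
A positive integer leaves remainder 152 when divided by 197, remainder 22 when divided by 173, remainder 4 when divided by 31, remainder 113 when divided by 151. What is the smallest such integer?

102926545

The moduli are pairwise coprime; N = 197·173·31·151 = 159533161.
N/197 = 809813; 809813 ≡ 143 (mod 197); 143·62 ≡ 1, so inverse 62.
N/173 = 922157; 922157 ≡ 67 (mod 173); 67·31 ≡ 1, so inverse 31.
N/31 = 5146231; 5146231 ≡ 14 (mod 31); 14·20 ≡ 1, so inverse 20.
N/151 = 1056511; 1056511 ≡ 115 (mod 151); 115·130 ≡ 1, so inverse 130.
a ≡ 152·809813·62 + 22·922157·31 + 4·5146231·20 + 113·1056511·130 = 24192433856.
24192433856 mod 159533161 = 102926545.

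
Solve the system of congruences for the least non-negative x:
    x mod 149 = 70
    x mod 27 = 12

2901

Combine the congruences pairwise.
From x ≡ 70 (mod 149) write x = 70 + 149t. Substituting into x ≡ 12 (mod 27) gives 149t ≡ 23 (mod 27), and since 14⁻¹ ≡ 2 (mod 27), t ≡ 19. Hence x ≡ 70 + 149·19 = 2901 (mod 4023).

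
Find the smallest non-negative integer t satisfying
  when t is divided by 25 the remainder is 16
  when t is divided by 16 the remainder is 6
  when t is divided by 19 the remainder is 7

4966

From t ≡ 16 (mod 25) write t = 16 + 25s. Substituting into t ≡ 6 (mod 16) gives 25s ≡ 6 (mod 16), and since 9⁻¹ ≡ 9 (mod 16), s ≡ 6. Hence t ≡ 16 + 25·6 = 166 (mod 400).
From t ≡ 166 (mod 400) write t = 166 + 400s. Substituting into t ≡ 7 (mod 19) gives 400s ≡ 12 (mod 19), and since 1⁻¹ ≡ 1 (mod 19), s ≡ 12. Hence t ≡ 166 + 400·12 = 4966 (mod 7600).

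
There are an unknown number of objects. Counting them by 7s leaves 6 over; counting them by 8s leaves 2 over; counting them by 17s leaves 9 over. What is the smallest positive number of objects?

706

The moduli are pairwise coprime; M = 7·8·17 = 952.
M/7 = 136; 136 ≡ 3 (mod 7); 3·5 ≡ 1, so inverse 5.
M/8 = 119; 119 ≡ 7 (mod 8); 7·7 ≡ 1, so inverse 7.
M/17 = 56; 56 ≡ 5 (mod 17); 5·7 ≡ 1, so inverse 7.
N ≡ 6·136·5 + 2·119·7 + 9·56·7 = 9274.
9274 mod 952 = 706.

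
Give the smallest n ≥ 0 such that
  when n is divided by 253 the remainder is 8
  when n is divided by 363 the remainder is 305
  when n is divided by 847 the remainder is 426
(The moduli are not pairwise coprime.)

40235

gcd(253, 363) = 11 and 11 | (305 − 8), so the pair is consistent; merging gives n ≡ 6839 (mod 8349), where 8349 = lcm(253, 363).
gcd(8349, 847) = 121 and 121 | (426 − 6839), so the pair is consistent; merging gives n ≡ 40235 (mod 58443), where 58443 = lcm(8349, 847).
The solution is unique modulo lcm(253, 363, 847) = 58443.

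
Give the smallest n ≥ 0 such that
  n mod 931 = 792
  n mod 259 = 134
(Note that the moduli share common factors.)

gcd(931, 259) = 7 and 7 | (134 − 792), so the pair is consistent; merging gives n ≡ 24998 (mod 34447), where 34447 = lcm(931, 259).
The solution is unique modulo lcm(931, 259) = 34447.

24998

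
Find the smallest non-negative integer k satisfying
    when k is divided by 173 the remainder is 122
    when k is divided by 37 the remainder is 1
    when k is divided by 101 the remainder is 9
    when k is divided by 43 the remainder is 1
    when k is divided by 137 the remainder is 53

2468425364

Combine the congruences pairwise.
From k ≡ 122 (mod 173) write k = 122 + 173t. Substituting into k ≡ 1 (mod 37) gives 173t ≡ 27 (mod 37), and since 25⁻¹ ≡ 3 (mod 37), t ≡ 7. Hence k ≡ 122 + 173·7 = 1333 (mod 6401).
From k ≡ 1333 (mod 6401) write k = 1333 + 6401t. Substituting into k ≡ 9 (mod 101) gives 6401t ≡ 90 (mod 101), and since 38⁻¹ ≡ 8 (mod 101), t ≡ 13. Hence k ≡ 1333 + 6401·13 = 84546 (mod 646501).
From k ≡ 84546 (mod 646501) write k = 84546 + 646501t. Substituting into k ≡ 1 (mod 43) gives 646501t ≡ 36 (mod 43), and since 39⁻¹ ≡ 32 (mod 43), t ≡ 34. Hence k ≡ 84546 + 646501·34 = 22065580 (mod 27799543).
From k ≡ 22065580 (mod 27799543) write k = 22065580 + 27799543t. Substituting into k ≡ 53 (mod 137) gives 27799543t ≡ 104 (mod 137), and since 51⁻¹ ≡ 43 (mod 137), t ≡ 88. Hence k ≡ 22065580 + 27799543·88 = 2468425364 (mod 3808537391).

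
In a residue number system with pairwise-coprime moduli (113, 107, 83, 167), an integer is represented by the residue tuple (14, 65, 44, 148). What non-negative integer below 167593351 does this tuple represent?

71186737

The moduli are pairwise coprime; N = 113·107·83·167 = 167593351.
N/113 = 1483127; 1483127 ≡ 2 (mod 113); 2·57 ≡ 1, so inverse 57.
N/107 = 1566293; 1566293 ≡ 27 (mod 107); 27·4 ≡ 1, so inverse 4.
N/83 = 2019197; 2019197 ≡ 56 (mod 83); 56·43 ≡ 1, so inverse 43.
N/167 = 1003553; 1003553 ≡ 50 (mod 167); 50·157 ≡ 1, so inverse 157.
x ≡ 14·1483127·57 + 65·1566293·4 + 44·2019197·43 + 148·1003553·157 = 28729649758.
28729649758 mod 167593351 = 71186737.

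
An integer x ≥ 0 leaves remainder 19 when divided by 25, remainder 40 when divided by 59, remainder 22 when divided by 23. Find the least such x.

21044

The moduli are pairwise coprime; N = 25·59·23 = 33925.
N/25 = 1357; 1357 ≡ 7 (mod 25); 7·18 ≡ 1, so inverse 18.
N/59 = 575; 575 ≡ 44 (mod 59); 44·55 ≡ 1, so inverse 55.
N/23 = 1475; 1475 ≡ 3 (mod 23); 3·8 ≡ 1, so inverse 8.
x ≡ 19·1357·18 + 40·575·55 + 22·1475·8 = 1988694.
1988694 mod 33925 = 21044.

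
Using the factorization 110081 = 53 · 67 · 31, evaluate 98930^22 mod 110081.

Mod 53: 98930 ≡ 32; 32^22 ≡ 11 (mod 53).
Mod 67: 98930 ≡ 38; 38^22 ≡ 29 (mod 67).
Mod 31: 98930 ≡ 9; 9^22 ≡ 10 (mod 31).
Combine by CRT: x ≡ 11 (mod 53), x ≡ 29 (mod 67), x ≡ 10 (mod 31) ⇒ x ≡ 90747 (mod 110081).

90747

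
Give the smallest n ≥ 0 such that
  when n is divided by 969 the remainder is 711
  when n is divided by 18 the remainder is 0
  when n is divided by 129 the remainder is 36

gcd(969, 18) = 3 and 3 | (0 − 711), so the pair is consistent; merging gives n ≡ 3618 (mod 5814), where 5814 = lcm(969, 18).
gcd(5814, 129) = 3 and 3 | (36 − 3618), so the pair is consistent; merging gives n ≡ 189666 (mod 250002), where 250002 = lcm(5814, 129).
The solution is unique modulo lcm(969, 18, 129) = 250002.

189666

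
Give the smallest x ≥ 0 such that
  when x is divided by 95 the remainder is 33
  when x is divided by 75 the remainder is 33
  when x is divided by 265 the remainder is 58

gcd(95, 75) = 5 and 5 | (33 − 33), so the pair is consistent; merging gives x ≡ 33 (mod 1425), where 1425 = lcm(95, 75).
gcd(1425, 265) = 5 and 5 | (58 − 33), so the pair is consistent; merging gives x ≡ 57033 (mod 75525), where 75525 = lcm(1425, 265).
The solution is unique modulo lcm(95, 75, 265) = 75525.

57033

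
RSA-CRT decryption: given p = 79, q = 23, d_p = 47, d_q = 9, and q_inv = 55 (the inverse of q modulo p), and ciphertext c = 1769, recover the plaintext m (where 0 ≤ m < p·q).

753

m₁ = c^(d_p) mod p: c ≡ 31 (mod 79), and 31^47 mod 79 = 42.
m₂ = c^(d_q) mod q: c ≡ 21 (mod 23), and 21^9 mod 23 = 17.
h = q_inv·(m₁ − m₂) mod p = 55·(42 − 17) mod 79 = 32.
m = m₂ + h·q = 17 + 32·23 = 753.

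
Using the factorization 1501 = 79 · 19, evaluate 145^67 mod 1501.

221

Mod 79: 145 ≡ 66; 66^67 ≡ 63 (mod 79).
Mod 19: 145 ≡ 12; by Fermat, exponent reduces to 67 mod 18 = 13; 12^13 ≡ 12 (mod 19).
Combine by CRT: x ≡ 63 (mod 79), x ≡ 12 (mod 19) ⇒ x ≡ 221 (mod 1501).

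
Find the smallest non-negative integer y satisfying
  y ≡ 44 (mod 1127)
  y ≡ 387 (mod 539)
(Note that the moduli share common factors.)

gcd(1127, 539) = 49 and 49 | (387 − 44), so the pair is consistent; merging gives y ≡ 7933 (mod 12397), where 12397 = lcm(1127, 539).
The solution is unique modulo lcm(1127, 539) = 12397.

7933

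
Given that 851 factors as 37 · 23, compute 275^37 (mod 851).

275

Mod 37: 275 ≡ 16; by Fermat, exponent reduces to 37 mod 36 = 1; 16^1 ≡ 16 (mod 37).
Mod 23: 275 ≡ 22; by Fermat, exponent reduces to 37 mod 22 = 15; 22^15 ≡ 22 (mod 23).
Combine by CRT: x ≡ 16 (mod 37), x ≡ 22 (mod 23) ⇒ x ≡ 275 (mod 851).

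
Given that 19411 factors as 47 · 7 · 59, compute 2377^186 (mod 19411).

Mod 47: 2377 ≡ 27; by Fermat, exponent reduces to 186 mod 46 = 2; 27^2 ≡ 24 (mod 47).
Mod 7: 2377 ≡ 4; since 6 | 186, by Fermat 4^186 ≡ 1 (mod 7).
Mod 59: 2377 ≡ 17; by Fermat, exponent reduces to 186 mod 58 = 12; 17^12 ≡ 46 (mod 59).
Combine by CRT: x ≡ 24 (mod 47), x ≡ 1 (mod 7), x ≡ 46 (mod 59) ⇒ x ≡ 400 (mod 19411).

400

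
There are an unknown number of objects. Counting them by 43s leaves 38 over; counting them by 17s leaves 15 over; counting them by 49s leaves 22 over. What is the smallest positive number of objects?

From N ≡ 38 (mod 43) write N = 38 + 43t. Substituting into N ≡ 15 (mod 17) gives 43t ≡ 11 (mod 17), and since 9⁻¹ ≡ 2 (mod 17), t ≡ 5. Hence N ≡ 38 + 43·5 = 253 (mod 731).
From N ≡ 253 (mod 731) write N = 253 + 731t. Substituting into N ≡ 22 (mod 49) gives 731t ≡ 14 (mod 49), and since 45⁻¹ ≡ 12 (mod 49), t ≡ 21. Hence N ≡ 253 + 731·21 = 15604 (mod 35819).

15604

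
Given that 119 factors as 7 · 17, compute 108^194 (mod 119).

2

Mod 7: 108 ≡ 3; by Fermat, exponent reduces to 194 mod 6 = 2; 3^2 ≡ 2 (mod 7).
Mod 17: 108 ≡ 6; by Fermat, exponent reduces to 194 mod 16 = 2; 6^2 ≡ 2 (mod 17).
Combine by CRT: x ≡ 2 (mod 7), x ≡ 2 (mod 17) ⇒ x ≡ 2 (mod 119).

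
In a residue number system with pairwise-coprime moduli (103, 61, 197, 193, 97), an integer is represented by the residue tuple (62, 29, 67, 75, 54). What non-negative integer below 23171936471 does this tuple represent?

The moduli are pairwise coprime; N = 103·61·197·193·97 = 23171936471.
N/103 = 224970257; 224970257 ≡ 26 (mod 103); 26·4 ≡ 1, so inverse 4.
N/61 = 379867811; 379867811 ≡ 10 (mod 61); 10·55 ≡ 1, so inverse 55.
N/197 = 117624043; 117624043 ≡ 71 (mod 197); 71·111 ≡ 1, so inverse 111.
N/193 = 120061847; 120061847 ≡ 21 (mod 193); 21·46 ≡ 1, so inverse 46.
N/97 = 238885943; 238885943 ≡ 66 (mod 97); 66·25 ≡ 1, so inverse 25.
x ≡ 62·224970257·4 + 29·379867811·55 + 67·117624043·111 + 75·120061847·46 + 54·238885943·25 = 2273161185272.
2273161185272 mod 23171936471 = 2311411114.

2311411114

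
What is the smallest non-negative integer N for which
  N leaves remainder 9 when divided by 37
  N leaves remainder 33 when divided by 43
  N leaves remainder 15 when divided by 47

The moduli are pairwise coprime; M = 37·43·47 = 74777.
M/37 = 2021; 2021 ≡ 23 (mod 37); 23·29 ≡ 1, so inverse 29.
M/43 = 1739; 1739 ≡ 19 (mod 43); 19·34 ≡ 1, so inverse 34.
M/47 = 1591; 1591 ≡ 40 (mod 47); 40·20 ≡ 1, so inverse 20.
N ≡ 9·2021·29 + 33·1739·34 + 15·1591·20 = 2955939.
2955939 mod 74777 = 39636.

39636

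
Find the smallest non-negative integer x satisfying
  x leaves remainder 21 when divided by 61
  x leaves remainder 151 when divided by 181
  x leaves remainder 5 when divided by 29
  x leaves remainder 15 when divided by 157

1922009

The moduli are pairwise coprime; N = 61·181·29·157 = 50269673.
N/61 = 824093; 824093 ≡ 44 (mod 61); 44·43 ≡ 1, so inverse 43.
N/181 = 277733; 277733 ≡ 79 (mod 181); 79·55 ≡ 1, so inverse 55.
N/29 = 1733437; 1733437 ≡ 20 (mod 29); 20·16 ≡ 1, so inverse 16.
N/157 = 320189; 320189 ≡ 66 (mod 157); 66·69 ≡ 1, so inverse 69.
x ≡ 21·824093·43 + 151·277733·55 + 5·1733437·16 + 15·320189·69 = 3520799119.
3520799119 mod 50269673 = 1922009.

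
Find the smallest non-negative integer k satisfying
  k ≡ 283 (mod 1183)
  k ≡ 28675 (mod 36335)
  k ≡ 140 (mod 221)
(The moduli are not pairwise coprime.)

Combine the congruences pairwise.
gcd(1183, 36335) = 169 and 169 | (28675 − 283), so the pair is consistent; merging gives k ≡ 28675 (mod 254345), where 254345 = lcm(1183, 36335).
gcd(254345, 221) = 13 and 13 | (140 − 28675), so the pair is consistent; merging gives k ≡ 283020 (mod 4323865), where 4323865 = lcm(254345, 221).
The solution is unique modulo lcm(1183, 36335, 221) = 4323865.

283020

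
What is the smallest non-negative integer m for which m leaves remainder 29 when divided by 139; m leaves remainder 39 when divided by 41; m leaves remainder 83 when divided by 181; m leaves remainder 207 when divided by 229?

The moduli are pairwise coprime; N = 139·41·181·229 = 236217851.
N/139 = 1699409; 1699409 ≡ 134 (mod 139); 134·111 ≡ 1, so inverse 111.
N/41 = 5761411; 5761411 ≡ 9 (mod 41); 9·32 ≡ 1, so inverse 32.
N/181 = 1305071; 1305071 ≡ 61 (mod 181); 61·92 ≡ 1, so inverse 92.
N/229 = 1031519; 1031519 ≡ 103 (mod 229); 103·209 ≡ 1, so inverse 209.
m ≡ 29·1699409·111 + 39·5761411·32 + 83·1305071·92 + 207·1031519·209 = 67252767152.
67252767152 mod 236217851 = 166897468.

166897468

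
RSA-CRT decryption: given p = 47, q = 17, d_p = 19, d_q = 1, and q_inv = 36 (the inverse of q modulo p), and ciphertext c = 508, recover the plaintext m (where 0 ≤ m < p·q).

287

m₁ = c^(d_p) mod p: c ≡ 38 (mod 47), and 38^19 mod 47 = 5.
m₂ = c^(d_q) mod q: c ≡ 15 (mod 17), and 15^1 mod 17 = 15.
h = q_inv·(m₁ − m₂) mod p = 36·(5 − 15) mod 47 = 16.
m = m₂ + h·q = 15 + 16·17 = 287.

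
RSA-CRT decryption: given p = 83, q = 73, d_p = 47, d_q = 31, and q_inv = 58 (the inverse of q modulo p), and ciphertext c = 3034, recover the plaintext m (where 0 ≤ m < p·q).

m₁ = c^(d_p) mod p: c ≡ 46 (mod 83), and 46^47 mod 83 = 52.
m₂ = c^(d_q) mod q: c ≡ 41 (mod 73), and 41^31 mod 73 = 69.
h = q_inv·(m₁ − m₂) mod p = 58·(52 − 69) mod 83 = 10.
m = m₂ + h·q = 69 + 10·73 = 799.

799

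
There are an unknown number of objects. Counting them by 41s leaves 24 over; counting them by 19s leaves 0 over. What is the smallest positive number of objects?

From N ≡ 24 (mod 41) write N = 24 + 41t. Substituting into N ≡ 0 (mod 19) gives 41t ≡ 14 (mod 19), and since 3⁻¹ ≡ 13 (mod 19), t ≡ 11. Hence N ≡ 24 + 41·11 = 475 (mod 779).

475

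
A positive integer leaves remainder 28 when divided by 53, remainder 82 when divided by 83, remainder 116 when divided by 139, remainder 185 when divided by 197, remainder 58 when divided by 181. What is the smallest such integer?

The moduli are pairwise coprime; N = 53·83·139·197·181 = 21802864877.
N/53 = 411374809; 411374809 ≡ 45 (mod 53); 45·33 ≡ 1, so inverse 33.
N/83 = 262685119; 262685119 ≡ 79 (mod 83); 79·62 ≡ 1, so inverse 62.
N/139 = 156855143; 156855143 ≡ 37 (mod 139); 37·124 ≡ 1, so inverse 124.
N/197 = 110674441; 110674441 ≡ 38 (mod 197); 38·140 ≡ 1, so inverse 140.
N/181 = 120457817; 120457817 ≡ 145 (mod 181); 145·5 ≡ 1, so inverse 5.
x ≡ 28·411374809·33 + 82·262685119·62 + 116·156855143·124 + 185·110674441·140 + 58·120457817·5 = 6873206634254.
6873206634254 mod 21802864877 = 5304197999.

5304197999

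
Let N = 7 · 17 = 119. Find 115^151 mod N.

Mod 7: 115 ≡ 3; by Fermat, exponent reduces to 151 mod 6 = 1; 3^1 ≡ 3 (mod 7).
Mod 17: 115 ≡ 13; by Fermat, exponent reduces to 151 mod 16 = 7; 13^7 ≡ 4 (mod 17).
Combine by CRT: x ≡ 3 (mod 7), x ≡ 4 (mod 17) ⇒ x ≡ 38 (mod 119).

38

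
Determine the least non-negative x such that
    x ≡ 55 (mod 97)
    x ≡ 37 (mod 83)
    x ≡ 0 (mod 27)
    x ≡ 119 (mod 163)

The moduli are pairwise coprime; N = 97·83·27·163 = 35432451.
N/97 = 365283; 365283 ≡ 78 (mod 97); 78·51 ≡ 1, so inverse 51.
N/83 = 426897; 426897 ≡ 28 (mod 83); 28·3 ≡ 1, so inverse 3.
N/27 = 1312313; 1312313 ≡ 5 (mod 27); 5·11 ≡ 1, so inverse 11.
N/163 = 217377; 217377 ≡ 98 (mod 163); 98·5 ≡ 1, so inverse 5.
x ≡ 55·365283·51 + 37·426897·3 + 0·1312313·11 + 119·217377·5 = 1201343697.
1201343697 mod 35432451 = 32072814.

32072814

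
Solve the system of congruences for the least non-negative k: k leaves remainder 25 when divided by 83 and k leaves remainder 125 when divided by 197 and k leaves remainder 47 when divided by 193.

1384050

From k ≡ 25 (mod 83) write k = 25 + 83t. Substituting into k ≡ 125 (mod 197) gives 83t ≡ 100 (mod 197), and since 83⁻¹ ≡ 19 (mod 197), t ≡ 127. Hence k ≡ 25 + 83·127 = 10566 (mod 16351).
From k ≡ 10566 (mod 16351) write k = 10566 + 16351t. Substituting into k ≡ 47 (mod 193) gives 16351t ≡ 96 (mod 193), and since 139⁻¹ ≡ 25 (mod 193), t ≡ 84. Hence k ≡ 10566 + 16351·84 = 1384050 (mod 3155743).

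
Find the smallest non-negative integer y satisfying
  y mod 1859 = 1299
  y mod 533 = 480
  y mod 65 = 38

gcd(1859, 533) = 13 and 13 | (480 − 1299), so the pair is consistent; merging gives y ≡ 6876 (mod 76219), where 76219 = lcm(1859, 533).
gcd(76219, 65) = 13 and 13 | (38 − 6876), so the pair is consistent; merging gives y ≡ 235533 (mod 381095), where 381095 = lcm(76219, 65).
The solution is unique modulo lcm(1859, 533, 65) = 381095.

235533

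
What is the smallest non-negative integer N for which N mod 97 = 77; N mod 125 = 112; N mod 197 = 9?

1482237

The moduli are pairwise coprime; M = 97·125·197 = 2388625.
M/97 = 24625; 24625 ≡ 84 (mod 97); 84·82 ≡ 1, so inverse 82.
M/125 = 19109; 19109 ≡ 109 (mod 125); 109·39 ≡ 1, so inverse 39.
M/197 = 12125; 12125 ≡ 108 (mod 197); 108·166 ≡ 1, so inverse 166.
N ≡ 77·24625·82 + 112·19109·39 + 9·12125·166 = 257065112.
257065112 mod 2388625 = 1482237.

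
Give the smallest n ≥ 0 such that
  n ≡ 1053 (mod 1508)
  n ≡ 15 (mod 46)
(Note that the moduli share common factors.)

32721

gcd(1508, 46) = 2 and 2 | (15 − 1053), so the pair is consistent; merging gives n ≡ 32721 (mod 34684), where 34684 = lcm(1508, 46).
The solution is unique modulo lcm(1508, 46) = 34684.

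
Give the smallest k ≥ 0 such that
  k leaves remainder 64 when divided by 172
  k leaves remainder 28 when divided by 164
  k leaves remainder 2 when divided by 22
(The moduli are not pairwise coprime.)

Combine the congruences pairwise.
gcd(172, 164) = 4 and 4 | (28 − 64), so the pair is consistent; merging gives k ≡ 2816 (mod 7052), where 7052 = lcm(172, 164).
gcd(7052, 22) = 2 and 2 | (2 − 2816), so the pair is consistent; merging gives k ≡ 16920 (mod 77572), where 77572 = lcm(7052, 22).
The solution is unique modulo lcm(172, 164, 22) = 77572.

16920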